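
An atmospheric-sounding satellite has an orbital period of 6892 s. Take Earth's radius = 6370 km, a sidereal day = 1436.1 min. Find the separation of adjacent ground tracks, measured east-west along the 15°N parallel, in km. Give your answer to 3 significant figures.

Node shift per orbit = (6892.0/86166) × 360° = 28.79°.
Equatorial spacing = 28.79 × 111.2 km/° = 3201 km.
At 15° latitude, spacing = 3201 × cos(15°) = 3092 km.

3090 km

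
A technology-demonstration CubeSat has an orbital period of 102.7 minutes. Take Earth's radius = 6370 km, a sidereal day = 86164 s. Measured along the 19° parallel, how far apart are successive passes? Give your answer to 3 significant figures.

T = 102.7 min = 6162.0 s.
Node shift per orbit = (6162.0/86164) × 360° = 25.75°.
Equatorial spacing = 25.75 × 111.2 km/° = 2862 km.
At 19° latitude, spacing = 2862 × cos(19°) = 2706 km.

2710 km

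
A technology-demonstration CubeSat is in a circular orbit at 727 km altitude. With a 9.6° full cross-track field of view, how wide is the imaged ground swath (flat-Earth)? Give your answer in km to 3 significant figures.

Half-angle = 9.6°/2 = 4.8°.
Swath width ≈ 2h·tan(θ/2) = 2 × 727 × tan(4.8°) = 122.1 km.

122 km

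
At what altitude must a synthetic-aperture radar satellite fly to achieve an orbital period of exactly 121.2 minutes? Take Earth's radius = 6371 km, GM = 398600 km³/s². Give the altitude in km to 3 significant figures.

1740 km

T = 121.2 min = 7272.0 s.
From T = 2π√(a³/μ): a = (μ T²/4π²)^(1/3) = (398600 × 7272.0² / 4π²)^(1/3) = 8113 km.
Altitude h = a − R = 8113 − 6371 = 1742 km.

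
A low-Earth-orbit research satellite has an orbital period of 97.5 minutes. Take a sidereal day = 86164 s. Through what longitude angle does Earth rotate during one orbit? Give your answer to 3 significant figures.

24.4°

T = 97.5 min = 5850.0 s.
During one orbit Earth rotates (5850.0 / 86164) × 360° = 24.44°.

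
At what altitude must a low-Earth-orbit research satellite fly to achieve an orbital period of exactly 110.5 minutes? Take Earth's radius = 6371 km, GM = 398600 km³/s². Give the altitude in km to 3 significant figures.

1260 km

T = 110.5 min = 6630.0 s.
From T = 2π√(a³/μ): a = (μ T²/4π²)^(1/3) = (398600 × 6630.0² / 4π²)^(1/3) = 7628 km.
Altitude h = a − R = 7628 − 6371 = 1257 km.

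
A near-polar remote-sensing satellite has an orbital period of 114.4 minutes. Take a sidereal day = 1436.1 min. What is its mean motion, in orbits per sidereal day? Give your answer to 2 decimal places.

12.55

T = 114.4 min = 6864.0 s.
Orbits per sidereal day = 86166 / 6864.0 = 12.553.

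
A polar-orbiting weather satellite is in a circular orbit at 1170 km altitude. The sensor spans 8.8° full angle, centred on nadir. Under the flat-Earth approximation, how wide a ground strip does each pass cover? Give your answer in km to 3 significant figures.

Half-angle = 8.8°/2 = 4.4°.
Swath width ≈ 2h·tan(θ/2) = 2 × 1170 × tan(4.4°) = 180.1 km.

180 km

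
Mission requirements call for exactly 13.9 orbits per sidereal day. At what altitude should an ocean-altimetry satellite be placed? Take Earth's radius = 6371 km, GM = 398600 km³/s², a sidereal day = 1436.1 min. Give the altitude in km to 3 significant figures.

Required period T = 86166 / 13.9 = 6199.0 s.
From T = 2π√(a³/μ): a = (μ T²/4π²)^(1/3) = (398600 × 6199.0² / 4π²)^(1/3) = 7294 km.
Altitude h = a − R = 7294 − 6371 = 923 km.

923 km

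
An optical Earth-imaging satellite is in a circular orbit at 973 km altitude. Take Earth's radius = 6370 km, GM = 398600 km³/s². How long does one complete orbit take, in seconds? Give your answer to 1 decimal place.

6262.1 seconds

Semi-major axis a = 6370 + 973 = 7343 km. Period T = 2π√(a³/μ) = 2π√(7343³/398600) = 6262.1 s = 104.37 min.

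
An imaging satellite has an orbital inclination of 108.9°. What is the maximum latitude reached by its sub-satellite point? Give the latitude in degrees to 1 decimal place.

71.1°

Retrograde orbit: the ground track reaches ±(180° − i) = ±(180 − 108.9) = ±71.1°.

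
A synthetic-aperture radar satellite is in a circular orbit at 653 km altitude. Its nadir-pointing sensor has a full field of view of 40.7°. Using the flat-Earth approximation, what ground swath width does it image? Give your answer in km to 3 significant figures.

484 km

Half-angle = 40.7°/2 = 20.35°.
Swath width ≈ 2h·tan(θ/2) = 2 × 653 × tan(20.35°) = 484.4 km.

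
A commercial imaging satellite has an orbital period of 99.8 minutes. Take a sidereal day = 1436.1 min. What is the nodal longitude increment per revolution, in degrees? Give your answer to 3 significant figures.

T = 99.8 min = 5988.0 s.
During one orbit Earth rotates (5988.0 / 86166) × 360° = 25.02°.

25.0°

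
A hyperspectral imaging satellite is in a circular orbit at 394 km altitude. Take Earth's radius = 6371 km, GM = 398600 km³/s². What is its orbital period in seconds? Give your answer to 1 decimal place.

Semi-major axis a = 6371 + 394 = 6765 km. Period T = 2π√(a³/μ) = 2π√(6765³/398600) = 5537.5 s = 92.29 min.

5537.5 seconds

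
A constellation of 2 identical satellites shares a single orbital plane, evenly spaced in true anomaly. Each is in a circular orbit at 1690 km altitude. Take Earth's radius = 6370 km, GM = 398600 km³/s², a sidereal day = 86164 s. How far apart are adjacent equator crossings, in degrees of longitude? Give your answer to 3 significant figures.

15.0°

Semi-major axis a = 6370 + 1690 = 8060 km. Period T = 2π√(a³/μ) = 2π√(8060³/398600) = 7201.3 s = 120.02 min.
Single-satellite node shift = (7201.3/86164) × 360° = 30.09°.
With 2 satellites evenly phased, successive equator crossings are 30.09/2 = 15.044° apart.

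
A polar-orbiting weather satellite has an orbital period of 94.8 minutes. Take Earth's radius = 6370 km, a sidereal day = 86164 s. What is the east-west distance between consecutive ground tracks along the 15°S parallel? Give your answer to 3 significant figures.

2550 km

T = 94.8 min = 5688.0 s.
Node shift per orbit = (5688.0/86164) × 360° = 23.76°.
Equatorial spacing = 23.76 × 111.2 km/° = 2642 km.
At 15° latitude, spacing = 2642 × cos(15°) = 2552 km.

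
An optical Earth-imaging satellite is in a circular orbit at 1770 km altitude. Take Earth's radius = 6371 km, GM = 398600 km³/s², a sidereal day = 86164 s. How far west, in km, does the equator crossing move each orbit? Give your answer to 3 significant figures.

3400 km

Semi-major axis a = 6371 + 1770 = 8141 km. Period T = 2π√(a³/μ) = 2π√(8141³/398600) = 7310.2 s = 121.84 min.
During one orbit Earth rotates (7310.2 / 86164) × 360° = 30.54°.
At the equator that is 30.54° × (2π·6371/360) km/° = 30.54 × 111.2 = 3396 km.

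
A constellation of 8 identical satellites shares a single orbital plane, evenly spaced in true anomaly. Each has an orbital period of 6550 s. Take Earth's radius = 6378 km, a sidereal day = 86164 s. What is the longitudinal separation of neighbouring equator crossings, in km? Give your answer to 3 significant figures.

Single-satellite node shift = (6550.0/86164) × 360° = 27.37°.
With 8 satellites evenly phased, successive equator crossings are 27.37/8 = 3.421° apart.
That is 3.421 × 111.3 = 381 km at the equator.

381 km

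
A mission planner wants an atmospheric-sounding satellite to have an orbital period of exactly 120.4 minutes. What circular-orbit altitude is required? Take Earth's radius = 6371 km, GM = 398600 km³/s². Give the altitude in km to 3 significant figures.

1710 km

T = 120.4 min = 7224.0 s.
From T = 2π√(a³/μ): a = (μ T²/4π²)^(1/3) = (398600 × 7224.0² / 4π²)^(1/3) = 8077 km.
Altitude h = a − R = 8077 − 6371 = 1706 km.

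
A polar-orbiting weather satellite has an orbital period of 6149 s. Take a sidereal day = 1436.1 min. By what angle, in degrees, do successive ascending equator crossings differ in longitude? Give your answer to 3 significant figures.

During one orbit Earth rotates (6149.0 / 86166) × 360° = 25.69°.

25.7°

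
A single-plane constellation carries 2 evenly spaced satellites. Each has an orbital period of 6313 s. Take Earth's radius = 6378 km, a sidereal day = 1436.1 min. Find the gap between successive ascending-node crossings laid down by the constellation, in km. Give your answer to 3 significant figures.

Single-satellite node shift = (6313.0/86166) × 360° = 26.38°.
With 2 satellites evenly phased, successive equator crossings are 26.38/2 = 13.188° apart.
That is 13.188 × 111.3 = 1468 km at the equator.

1470 km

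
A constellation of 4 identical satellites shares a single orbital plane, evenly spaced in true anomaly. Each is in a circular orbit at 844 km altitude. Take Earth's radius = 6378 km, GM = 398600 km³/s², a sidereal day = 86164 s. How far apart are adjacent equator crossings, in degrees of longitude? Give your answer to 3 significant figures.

6.38°

Semi-major axis a = 6378 + 844 = 7222 km. Period T = 2π√(a³/μ) = 2π√(7222³/398600) = 6108.0 s = 101.80 min.
Single-satellite node shift = (6108.0/86164) × 360° = 25.52°.
With 4 satellites evenly phased, successive equator crossings are 25.52/4 = 6.380° apart.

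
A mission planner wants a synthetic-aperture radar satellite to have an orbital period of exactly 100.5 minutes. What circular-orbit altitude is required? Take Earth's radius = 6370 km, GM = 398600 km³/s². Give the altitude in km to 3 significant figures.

790 km

T = 100.5 min = 6030.0 s.
From T = 2π√(a³/μ): a = (μ T²/4π²)^(1/3) = (398600 × 6030.0² / 4π²)^(1/3) = 7160 km.
Altitude h = a − R = 7160 − 6370 = 790 km.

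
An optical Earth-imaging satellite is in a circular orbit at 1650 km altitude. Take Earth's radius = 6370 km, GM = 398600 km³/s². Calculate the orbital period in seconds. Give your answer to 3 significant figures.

7150 seconds

Semi-major axis a = 6370 + 1650 = 8020 km. Period T = 2π√(a³/μ) = 2π√(8020³/398600) = 7147.8 s = 119.13 min.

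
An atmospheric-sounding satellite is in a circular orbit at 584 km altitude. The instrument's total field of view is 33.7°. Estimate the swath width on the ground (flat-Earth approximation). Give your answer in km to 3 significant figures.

354 km

Half-angle = 33.7°/2 = 16.85°.
Swath width ≈ 2h·tan(θ/2) = 2 × 584 × tan(16.85°) = 353.8 km.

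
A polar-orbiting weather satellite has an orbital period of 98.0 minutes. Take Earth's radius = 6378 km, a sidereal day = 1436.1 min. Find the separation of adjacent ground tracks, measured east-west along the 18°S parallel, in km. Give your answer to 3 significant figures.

T = 98.0 min = 5880.0 s.
Node shift per orbit = (5880.0/86166) × 360° = 24.57°.
Equatorial spacing = 24.57 × 111.3 km/° = 2735 km.
At 18° latitude, spacing = 2735 × cos(18°) = 2601 km.

2600 km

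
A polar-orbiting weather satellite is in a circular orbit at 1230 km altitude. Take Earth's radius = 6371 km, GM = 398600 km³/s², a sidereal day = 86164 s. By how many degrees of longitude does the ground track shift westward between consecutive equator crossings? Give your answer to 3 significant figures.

Semi-major axis a = 6371 + 1230 = 7601 km. Period T = 2π√(a³/μ) = 2π√(7601³/398600) = 6595.0 s = 109.92 min.
During one orbit Earth rotates (6595.0 / 86164) × 360° = 27.55°.

27.6°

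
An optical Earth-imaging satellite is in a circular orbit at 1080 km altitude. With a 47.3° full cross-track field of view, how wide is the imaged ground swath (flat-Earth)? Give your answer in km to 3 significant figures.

946 km

Half-angle = 47.3°/2 = 23.65°.
Swath width ≈ 2h·tan(θ/2) = 2 × 1080 × tan(23.65°) = 945.9 km.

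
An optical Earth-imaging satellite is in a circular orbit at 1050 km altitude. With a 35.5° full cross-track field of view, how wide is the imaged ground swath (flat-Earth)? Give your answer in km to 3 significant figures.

Half-angle = 35.5°/2 = 17.75°.
Swath width ≈ 2h·tan(θ/2) = 2 × 1050 × tan(17.75°) = 672.2 km.

672 km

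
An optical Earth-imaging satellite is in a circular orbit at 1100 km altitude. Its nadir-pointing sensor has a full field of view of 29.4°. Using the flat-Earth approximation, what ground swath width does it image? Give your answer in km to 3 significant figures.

577 km

Half-angle = 29.4°/2 = 14.7°.
Swath width ≈ 2h·tan(θ/2) = 2 × 1100 × tan(14.7°) = 577.2 km.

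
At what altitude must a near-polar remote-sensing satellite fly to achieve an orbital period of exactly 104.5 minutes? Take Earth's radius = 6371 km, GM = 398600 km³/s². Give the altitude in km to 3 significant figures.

T = 104.5 min = 6270.0 s.
From T = 2π√(a³/μ): a = (μ T²/4π²)^(1/3) = (398600 × 6270.0² / 4π²)^(1/3) = 7349 km.
Altitude h = a − R = 7349 − 6371 = 978 km.

978 km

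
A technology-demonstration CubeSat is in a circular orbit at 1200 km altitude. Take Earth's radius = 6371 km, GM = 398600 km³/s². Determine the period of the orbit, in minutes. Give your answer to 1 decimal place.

109.3 min

Semi-major axis a = 6371 + 1200 = 7571 km. Period T = 2π√(a³/μ) = 2π√(7571³/398600) = 6556.0 s = 109.27 min.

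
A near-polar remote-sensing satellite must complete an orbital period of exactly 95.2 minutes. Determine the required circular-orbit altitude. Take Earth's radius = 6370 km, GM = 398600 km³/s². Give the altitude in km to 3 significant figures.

T = 95.2 min = 5712.0 s.
From T = 2π√(a³/μ): a = (μ T²/4π²)^(1/3) = (398600 × 5712.0² / 4π²)^(1/3) = 6906 km.
Altitude h = a − R = 6906 − 6370 = 536 km.

536 km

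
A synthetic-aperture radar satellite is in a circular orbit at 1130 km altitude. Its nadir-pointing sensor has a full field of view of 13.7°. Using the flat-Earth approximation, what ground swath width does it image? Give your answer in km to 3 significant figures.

Half-angle = 13.7°/2 = 6.85°.
Swath width ≈ 2h·tan(θ/2) = 2 × 1130 × tan(6.85°) = 271.5 km.

271 km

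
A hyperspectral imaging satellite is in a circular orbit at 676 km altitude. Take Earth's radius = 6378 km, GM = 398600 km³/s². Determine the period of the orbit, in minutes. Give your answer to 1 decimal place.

98.3 min

Semi-major axis a = 6378 + 676 = 7054 km. Period T = 2π√(a³/μ) = 2π√(7054³/398600) = 5896.1 s = 98.27 min.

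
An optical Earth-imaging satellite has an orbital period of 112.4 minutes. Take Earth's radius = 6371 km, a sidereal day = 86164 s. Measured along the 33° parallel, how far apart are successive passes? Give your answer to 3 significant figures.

T = 112.4 min = 6744.0 s.
Node shift per orbit = (6744.0/86164) × 360° = 28.18°.
Equatorial spacing = 28.18 × 111.2 km/° = 3133 km.
At 33° latitude, spacing = 3133 × cos(33°) = 2628 km.

2630 km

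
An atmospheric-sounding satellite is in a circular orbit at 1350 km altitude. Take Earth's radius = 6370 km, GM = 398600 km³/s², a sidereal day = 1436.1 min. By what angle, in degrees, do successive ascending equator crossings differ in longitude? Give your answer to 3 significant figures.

Semi-major axis a = 6370 + 1350 = 7720 km. Period T = 2π√(a³/μ) = 2π√(7720³/398600) = 6750.5 s = 112.51 min.
During one orbit Earth rotates (6750.5 / 86166) × 360° = 28.20°.

28.2°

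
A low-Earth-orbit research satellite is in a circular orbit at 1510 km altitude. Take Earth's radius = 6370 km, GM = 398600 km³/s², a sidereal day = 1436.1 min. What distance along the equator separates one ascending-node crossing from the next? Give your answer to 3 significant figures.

Semi-major axis a = 6370 + 1510 = 7880 km. Period T = 2π√(a³/μ) = 2π√(7880³/398600) = 6961.5 s = 116.02 min.
During one orbit Earth rotates (6961.5 / 86166) × 360° = 29.08°.
At the equator that is 29.08° × (2π·6370/360) km/° = 29.08 × 111.2 = 3234 km.

3230 km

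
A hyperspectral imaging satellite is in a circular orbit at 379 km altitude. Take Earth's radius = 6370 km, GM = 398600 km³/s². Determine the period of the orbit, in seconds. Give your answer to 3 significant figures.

Semi-major axis a = 6370 + 379 = 6749 km. Period T = 2π√(a³/μ) = 2π√(6749³/398600) = 5517.9 s = 91.96 min.

5520 seconds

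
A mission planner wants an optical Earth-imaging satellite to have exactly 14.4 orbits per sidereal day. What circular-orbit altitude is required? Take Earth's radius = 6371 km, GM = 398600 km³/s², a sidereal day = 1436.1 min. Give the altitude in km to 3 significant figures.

753 km

Required period T = 86166 / 14.4 = 5983.8 s.
From T = 2π√(a³/μ): a = (μ T²/4π²)^(1/3) = (398600 × 5983.8² / 4π²)^(1/3) = 7124 km.
Altitude h = a − R = 7124 − 6371 = 753 km.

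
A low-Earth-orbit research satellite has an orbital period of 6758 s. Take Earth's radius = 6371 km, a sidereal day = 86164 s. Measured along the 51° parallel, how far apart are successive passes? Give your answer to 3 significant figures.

Node shift per orbit = (6758.0/86164) × 360° = 28.24°.
Equatorial spacing = 28.24 × 111.2 km/° = 3140 km.
At 51° latitude, spacing = 3140 × cos(51°) = 1976 km.

1980 km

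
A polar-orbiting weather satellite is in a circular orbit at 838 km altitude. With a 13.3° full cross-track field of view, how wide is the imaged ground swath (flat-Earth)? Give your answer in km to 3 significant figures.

Half-angle = 13.3°/2 = 6.65°.
Swath width ≈ 2h·tan(θ/2) = 2 × 838 × tan(6.65°) = 195.4 km.

195 km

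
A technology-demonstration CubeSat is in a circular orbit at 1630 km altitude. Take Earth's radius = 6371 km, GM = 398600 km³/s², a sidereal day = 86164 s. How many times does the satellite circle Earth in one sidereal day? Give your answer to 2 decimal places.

12.10

Semi-major axis a = 6371 + 1630 = 8001 km. Period T = 2π√(a³/μ) = 2π√(8001³/398600) = 7122.4 s = 118.71 min.
Orbits per sidereal day = 86164 / 7122.4 = 12.098.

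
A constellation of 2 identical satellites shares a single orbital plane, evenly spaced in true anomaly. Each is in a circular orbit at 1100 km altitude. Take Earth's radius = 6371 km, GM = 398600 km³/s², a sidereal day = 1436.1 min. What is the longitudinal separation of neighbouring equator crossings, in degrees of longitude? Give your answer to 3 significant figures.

13.4°

Semi-major axis a = 6371 + 1100 = 7471 km. Period T = 2π√(a³/μ) = 2π√(7471³/398600) = 6426.6 s = 107.11 min.
Single-satellite node shift = (6426.6/86166) × 360° = 26.85°.
With 2 satellites evenly phased, successive equator crossings are 26.85/2 = 13.425° apart.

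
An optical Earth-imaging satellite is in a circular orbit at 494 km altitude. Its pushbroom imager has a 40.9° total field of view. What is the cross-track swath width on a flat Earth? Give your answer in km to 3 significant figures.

368 km

Half-angle = 40.9°/2 = 20.45°.
Swath width ≈ 2h·tan(θ/2) = 2 × 494 × tan(20.45°) = 368.4 km.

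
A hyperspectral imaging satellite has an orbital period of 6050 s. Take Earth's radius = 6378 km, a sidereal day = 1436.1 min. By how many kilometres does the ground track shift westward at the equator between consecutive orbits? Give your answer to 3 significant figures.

2810 km

During one orbit Earth rotates (6050.0 / 86166) × 360° = 25.28°.
At the equator that is 25.28° × (2π·6378/360) km/° = 25.28 × 111.3 = 2814 km.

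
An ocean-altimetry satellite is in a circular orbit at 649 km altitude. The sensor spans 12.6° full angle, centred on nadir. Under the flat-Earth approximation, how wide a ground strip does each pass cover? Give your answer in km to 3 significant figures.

143 km

Half-angle = 12.6°/2 = 6.3°.
Swath width ≈ 2h·tan(θ/2) = 2 × 649 × tan(6.3°) = 143.3 km.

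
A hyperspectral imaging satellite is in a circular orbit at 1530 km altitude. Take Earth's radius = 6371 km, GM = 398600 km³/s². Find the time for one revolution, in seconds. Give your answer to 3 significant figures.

Semi-major axis a = 6371 + 1530 = 7901 km. Period T = 2π√(a³/μ) = 2π√(7901³/398600) = 6989.3 s = 116.49 min.

6990 seconds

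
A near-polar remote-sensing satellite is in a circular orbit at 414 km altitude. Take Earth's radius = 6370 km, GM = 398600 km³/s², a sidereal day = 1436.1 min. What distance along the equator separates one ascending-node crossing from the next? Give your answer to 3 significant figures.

Semi-major axis a = 6370 + 414 = 6784 km. Period T = 2π√(a³/μ) = 2π√(6784³/398600) = 5560.8 s = 92.68 min.
During one orbit Earth rotates (5560.8 / 86166) × 360° = 23.23°.
At the equator that is 23.23° × (2π·6370/360) km/° = 23.23 × 111.2 = 2583 km.

2580 km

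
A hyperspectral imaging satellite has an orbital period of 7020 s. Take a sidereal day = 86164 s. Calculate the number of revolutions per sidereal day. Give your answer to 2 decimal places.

12.27

Orbits per sidereal day = 86164 / 7020.0 = 12.274.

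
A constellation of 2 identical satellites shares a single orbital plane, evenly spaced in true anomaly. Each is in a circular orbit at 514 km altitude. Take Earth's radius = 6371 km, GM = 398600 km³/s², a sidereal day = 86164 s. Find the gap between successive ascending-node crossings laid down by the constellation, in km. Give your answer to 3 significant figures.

Semi-major axis a = 6371 + 514 = 6885 km. Period T = 2π√(a³/μ) = 2π√(6885³/398600) = 5685.5 s = 94.76 min.
Single-satellite node shift = (5685.5/86164) × 360° = 23.75°.
With 2 satellites evenly phased, successive equator crossings are 23.75/2 = 11.877° apart.
That is 11.877 × 111.2 = 1321 km at the equator.

1320 km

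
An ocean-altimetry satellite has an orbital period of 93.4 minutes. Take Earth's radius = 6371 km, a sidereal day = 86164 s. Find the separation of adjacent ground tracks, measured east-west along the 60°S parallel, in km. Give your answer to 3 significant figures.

1300 km

T = 93.4 min = 5604.0 s.
Node shift per orbit = (5604.0/86164) × 360° = 23.41°.
Equatorial spacing = 23.41 × 111.2 km/° = 2604 km.
At 60° latitude, spacing = 2604 × cos(60°) = 1302 km.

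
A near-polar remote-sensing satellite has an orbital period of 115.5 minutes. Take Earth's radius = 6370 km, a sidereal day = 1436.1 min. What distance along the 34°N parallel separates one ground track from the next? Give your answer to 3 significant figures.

T = 115.5 min = 6930.0 s.
Node shift per orbit = (6930.0/86166) × 360° = 28.95°.
Equatorial spacing = 28.95 × 111.2 km/° = 3219 km.
At 34° latitude, spacing = 3219 × cos(34°) = 2669 km.

2670 km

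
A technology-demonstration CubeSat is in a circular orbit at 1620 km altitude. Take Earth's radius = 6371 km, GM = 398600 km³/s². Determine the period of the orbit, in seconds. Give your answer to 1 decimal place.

Semi-major axis a = 6371 + 1620 = 7991 km. Period T = 2π√(a³/μ) = 2π√(7991³/398600) = 7109.1 s = 118.48 min.

7109.1 seconds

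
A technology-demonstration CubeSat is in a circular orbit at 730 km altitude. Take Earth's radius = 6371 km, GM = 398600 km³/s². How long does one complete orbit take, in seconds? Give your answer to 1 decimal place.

Semi-major axis a = 6371 + 730 = 7101 km. Period T = 2π√(a³/μ) = 2π√(7101³/398600) = 5955.1 s = 99.25 min.

5955.1 seconds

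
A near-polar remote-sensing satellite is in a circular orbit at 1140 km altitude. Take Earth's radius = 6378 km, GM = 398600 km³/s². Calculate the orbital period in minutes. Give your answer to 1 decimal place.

Semi-major axis a = 6378 + 1140 = 7518 km. Period T = 2π√(a³/μ) = 2π√(7518³/398600) = 6487.3 s = 108.12 min.

108.1 min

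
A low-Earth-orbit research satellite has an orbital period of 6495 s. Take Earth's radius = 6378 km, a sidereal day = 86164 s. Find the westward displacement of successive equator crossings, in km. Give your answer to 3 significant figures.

3020 km

During one orbit Earth rotates (6495.0 / 86164) × 360° = 27.14°.
At the equator that is 27.14° × (2π·6378/360) km/° = 27.14 × 111.3 = 3021 km.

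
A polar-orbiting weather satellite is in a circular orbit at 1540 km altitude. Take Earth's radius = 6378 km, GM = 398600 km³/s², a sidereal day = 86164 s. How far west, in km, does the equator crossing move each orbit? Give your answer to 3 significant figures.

Semi-major axis a = 6378 + 1540 = 7918 km. Period T = 2π√(a³/μ) = 2π√(7918³/398600) = 7011.9 s = 116.86 min.
During one orbit Earth rotates (7011.9 / 86164) × 360° = 29.30°.
At the equator that is 29.30° × (2π·6378/360) km/° = 29.30 × 111.3 = 3261 km.

3260 km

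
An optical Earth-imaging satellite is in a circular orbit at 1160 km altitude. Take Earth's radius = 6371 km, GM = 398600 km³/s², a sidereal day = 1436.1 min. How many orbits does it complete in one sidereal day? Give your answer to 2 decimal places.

Semi-major axis a = 6371 + 1160 = 7531 km. Period T = 2π√(a³/μ) = 2π√(7531³/398600) = 6504.1 s = 108.40 min.
Orbits per sidereal day = 86166 / 6504.1 = 13.248.

13.25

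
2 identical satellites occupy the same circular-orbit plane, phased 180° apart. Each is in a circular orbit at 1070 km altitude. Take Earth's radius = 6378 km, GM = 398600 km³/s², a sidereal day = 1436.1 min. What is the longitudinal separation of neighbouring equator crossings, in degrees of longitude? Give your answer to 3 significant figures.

Semi-major axis a = 6378 + 1070 = 7448 km. Period T = 2π√(a³/μ) = 2π√(7448³/398600) = 6396.9 s = 106.62 min.
Single-satellite node shift = (6396.9/86166) × 360° = 26.73°.
With 2 satellites evenly phased, successive equator crossings are 26.73/2 = 13.363° apart.

13.4°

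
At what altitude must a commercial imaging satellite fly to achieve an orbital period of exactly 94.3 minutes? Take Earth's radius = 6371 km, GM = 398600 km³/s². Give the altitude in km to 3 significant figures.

T = 94.3 min = 5658.0 s.
From T = 2π√(a³/μ): a = (μ T²/4π²)^(1/3) = (398600 × 5658.0² / 4π²)^(1/3) = 6863 km.
Altitude h = a − R = 6863 − 6371 = 492 km.

492 km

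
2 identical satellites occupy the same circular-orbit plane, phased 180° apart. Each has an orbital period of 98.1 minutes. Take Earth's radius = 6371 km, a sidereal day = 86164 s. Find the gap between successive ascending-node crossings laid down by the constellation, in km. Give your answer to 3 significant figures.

1370 km

T = 98.1 min = 5886.0 s.
Single-satellite node shift = (5886.0/86164) × 360° = 24.59°.
With 2 satellites evenly phased, successive equator crossings are 24.59/2 = 12.296° apart.
That is 12.296 × 111.2 = 1367 km at the equator.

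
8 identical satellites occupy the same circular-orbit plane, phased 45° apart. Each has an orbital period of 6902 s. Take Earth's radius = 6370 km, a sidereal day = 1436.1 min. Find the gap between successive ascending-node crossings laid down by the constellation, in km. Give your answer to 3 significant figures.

Single-satellite node shift = (6902.0/86166) × 360° = 28.84°.
With 8 satellites evenly phased, successive equator crossings are 28.84/8 = 3.605° apart.
That is 3.605 × 111.2 = 401 km at the equator.

401 km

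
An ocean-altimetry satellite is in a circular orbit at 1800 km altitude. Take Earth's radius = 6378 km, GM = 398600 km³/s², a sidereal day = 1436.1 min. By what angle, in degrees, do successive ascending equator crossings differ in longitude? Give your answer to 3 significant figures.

Semi-major axis a = 6378 + 1800 = 8178 km. Period T = 2π√(a³/μ) = 2π√(8178³/398600) = 7360.1 s = 122.67 min.
During one orbit Earth rotates (7360.1 / 86166) × 360° = 30.75°.

30.8°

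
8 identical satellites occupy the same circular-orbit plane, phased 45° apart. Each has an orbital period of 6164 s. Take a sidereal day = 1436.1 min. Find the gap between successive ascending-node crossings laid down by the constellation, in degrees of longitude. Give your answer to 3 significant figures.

3.22°

Single-satellite node shift = (6164.0/86166) × 360° = 25.75°.
With 8 satellites evenly phased, successive equator crossings are 25.75/8 = 3.219° apart.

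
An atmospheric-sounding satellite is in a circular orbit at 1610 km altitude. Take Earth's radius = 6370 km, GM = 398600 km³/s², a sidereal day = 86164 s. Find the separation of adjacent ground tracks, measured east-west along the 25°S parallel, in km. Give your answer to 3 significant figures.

2990 km

Semi-major axis a = 6370 + 1610 = 7980 km. Period T = 2π√(a³/μ) = 2π√(7980³/398600) = 7094.4 s = 118.24 min.
Node shift per orbit = (7094.4/86164) × 360° = 29.64°.
Equatorial spacing = 29.64 × 111.2 km/° = 3295 km.
At 25° latitude, spacing = 3295 × cos(25°) = 2987 km.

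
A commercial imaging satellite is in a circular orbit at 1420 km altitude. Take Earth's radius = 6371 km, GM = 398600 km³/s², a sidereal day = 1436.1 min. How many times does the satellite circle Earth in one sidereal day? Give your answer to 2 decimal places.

Semi-major axis a = 6371 + 1420 = 7791 km. Period T = 2π√(a³/μ) = 2π√(7791³/398600) = 6843.9 s = 114.06 min.
Orbits per sidereal day = 86166 / 6843.9 = 12.590.

12.59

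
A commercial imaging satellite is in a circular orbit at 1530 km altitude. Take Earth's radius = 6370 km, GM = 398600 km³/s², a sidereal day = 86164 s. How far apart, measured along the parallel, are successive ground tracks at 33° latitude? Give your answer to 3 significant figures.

Semi-major axis a = 6370 + 1530 = 7900 km. Period T = 2π√(a³/μ) = 2π√(7900³/398600) = 6988.0 s = 116.47 min.
Node shift per orbit = (6988.0/86164) × 360° = 29.20°.
Equatorial spacing = 29.20 × 111.2 km/° = 3246 km.
At 33° latitude, spacing = 3246 × cos(33°) = 2722 km.

2720 km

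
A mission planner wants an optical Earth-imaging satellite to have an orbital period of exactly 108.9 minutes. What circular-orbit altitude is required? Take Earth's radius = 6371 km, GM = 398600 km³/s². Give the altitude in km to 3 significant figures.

1180 km

T = 108.9 min = 6534.0 s.
From T = 2π√(a³/μ): a = (μ T²/4π²)^(1/3) = (398600 × 6534.0² / 4π²)^(1/3) = 7554 km.
Altitude h = a − R = 7554 − 6371 = 1183 km.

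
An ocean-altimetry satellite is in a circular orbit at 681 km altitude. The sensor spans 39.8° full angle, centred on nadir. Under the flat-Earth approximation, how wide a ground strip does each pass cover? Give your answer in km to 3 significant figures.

493 km

Half-angle = 39.8°/2 = 19.9°.
Swath width ≈ 2h·tan(θ/2) = 2 × 681 × tan(19.9°) = 493.0 km.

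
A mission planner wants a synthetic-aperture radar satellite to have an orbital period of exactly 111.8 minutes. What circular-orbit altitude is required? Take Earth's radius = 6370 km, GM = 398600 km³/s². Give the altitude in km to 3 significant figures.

T = 111.8 min = 6708.0 s.
From T = 2π√(a³/μ): a = (μ T²/4π²)^(1/3) = (398600 × 6708.0² / 4π²)^(1/3) = 7688 km.
Altitude h = a − R = 7688 − 6370 = 1318 km.

1320 km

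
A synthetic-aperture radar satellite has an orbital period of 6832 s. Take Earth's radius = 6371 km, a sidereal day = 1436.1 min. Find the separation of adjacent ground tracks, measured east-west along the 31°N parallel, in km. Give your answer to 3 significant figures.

2720 km

Node shift per orbit = (6832.0/86166) × 360° = 28.54°.
Equatorial spacing = 28.54 × 111.2 km/° = 3174 km.
At 31° latitude, spacing = 3174 × cos(31°) = 2721 km.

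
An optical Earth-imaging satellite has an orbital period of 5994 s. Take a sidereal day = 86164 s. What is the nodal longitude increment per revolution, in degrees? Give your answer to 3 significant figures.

During one orbit Earth rotates (5994.0 / 86164) × 360° = 25.04°.

25.0°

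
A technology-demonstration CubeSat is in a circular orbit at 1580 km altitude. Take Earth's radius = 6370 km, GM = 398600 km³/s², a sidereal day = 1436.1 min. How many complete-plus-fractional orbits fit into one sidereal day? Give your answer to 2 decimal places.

12.21

Semi-major axis a = 6370 + 1580 = 7950 km. Period T = 2π√(a³/μ) = 2π√(7950³/398600) = 7054.4 s = 117.57 min.
Orbits per sidereal day = 86166 / 7054.4 = 12.214.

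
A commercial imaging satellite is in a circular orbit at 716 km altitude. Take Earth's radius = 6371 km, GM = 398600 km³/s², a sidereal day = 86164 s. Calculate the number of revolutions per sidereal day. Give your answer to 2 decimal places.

14.51

Semi-major axis a = 6371 + 716 = 7087 km. Period T = 2π√(a³/μ) = 2π√(7087³/398600) = 5937.5 s = 98.96 min.
Orbits per sidereal day = 86164 / 5937.5 = 14.512.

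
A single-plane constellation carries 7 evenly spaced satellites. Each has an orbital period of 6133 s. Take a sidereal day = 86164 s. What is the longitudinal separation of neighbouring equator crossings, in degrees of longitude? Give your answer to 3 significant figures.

Single-satellite node shift = (6133.0/86164) × 360° = 25.62°.
With 7 satellites evenly phased, successive equator crossings are 25.62/7 = 3.661° apart.

3.66°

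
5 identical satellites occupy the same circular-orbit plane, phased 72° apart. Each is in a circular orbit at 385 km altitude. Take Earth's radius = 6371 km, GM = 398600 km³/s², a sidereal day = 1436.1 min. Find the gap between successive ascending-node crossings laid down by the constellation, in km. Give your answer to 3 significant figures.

513 km

Semi-major axis a = 6371 + 385 = 6756 km. Period T = 2π√(a³/μ) = 2π√(6756³/398600) = 5526.4 s = 92.11 min.
Single-satellite node shift = (5526.4/86166) × 360° = 23.09°.
With 5 satellites evenly phased, successive equator crossings are 23.09/5 = 4.618° apart.
That is 4.618 × 111.2 = 513 km at the equator.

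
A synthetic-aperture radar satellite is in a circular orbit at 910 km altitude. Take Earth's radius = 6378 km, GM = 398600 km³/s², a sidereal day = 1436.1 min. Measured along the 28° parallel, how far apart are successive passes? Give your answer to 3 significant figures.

2540 km

Semi-major axis a = 6378 + 910 = 7288 km. Period T = 2π√(a³/μ) = 2π√(7288³/398600) = 6191.9 s = 103.20 min.
Node shift per orbit = (6191.9/86166) × 360° = 25.87°.
Equatorial spacing = 25.87 × 111.3 km/° = 2880 km.
At 28° latitude, spacing = 2880 × cos(28°) = 2543 km.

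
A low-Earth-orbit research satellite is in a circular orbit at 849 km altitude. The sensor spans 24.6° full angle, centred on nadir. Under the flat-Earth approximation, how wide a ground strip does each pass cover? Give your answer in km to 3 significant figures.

370 km

Half-angle = 24.6°/2 = 12.3°.
Swath width ≈ 2h·tan(θ/2) = 2 × 849 × tan(12.3°) = 370.2 km.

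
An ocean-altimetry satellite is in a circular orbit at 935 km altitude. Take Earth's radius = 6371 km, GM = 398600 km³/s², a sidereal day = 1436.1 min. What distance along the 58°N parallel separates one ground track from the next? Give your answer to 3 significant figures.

Semi-major axis a = 6371 + 935 = 7306 km. Period T = 2π√(a³/μ) = 2π√(7306³/398600) = 6214.9 s = 103.58 min.
Node shift per orbit = (6214.9/86166) × 360° = 25.97°.
Equatorial spacing = 25.97 × 111.2 km/° = 2887 km.
At 58° latitude, spacing = 2887 × cos(58°) = 1530 km.

1530 km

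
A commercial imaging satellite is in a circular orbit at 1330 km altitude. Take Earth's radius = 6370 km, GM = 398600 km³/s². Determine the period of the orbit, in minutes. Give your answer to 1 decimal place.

Semi-major axis a = 6370 + 1330 = 7700 km. Period T = 2π√(a³/μ) = 2π√(7700³/398600) = 6724.3 s = 112.07 min.

112.1 min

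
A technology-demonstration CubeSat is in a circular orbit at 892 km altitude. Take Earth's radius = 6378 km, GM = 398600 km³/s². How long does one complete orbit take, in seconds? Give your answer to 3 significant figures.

Semi-major axis a = 6378 + 892 = 7270 km. Period T = 2π√(a³/μ) = 2π√(7270³/398600) = 6169.0 s = 102.82 min.

6170 seconds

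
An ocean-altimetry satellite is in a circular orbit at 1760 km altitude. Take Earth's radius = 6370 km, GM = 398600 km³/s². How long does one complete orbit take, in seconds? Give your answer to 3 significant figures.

7300 seconds

Semi-major axis a = 6370 + 1760 = 8130 km. Period T = 2π√(a³/μ) = 2π√(8130³/398600) = 7295.4 s = 121.59 min.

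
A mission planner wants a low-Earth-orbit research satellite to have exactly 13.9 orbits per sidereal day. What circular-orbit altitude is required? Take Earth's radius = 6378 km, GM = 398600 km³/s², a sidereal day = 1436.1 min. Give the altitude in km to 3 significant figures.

916 km

Required period T = 86166 / 13.9 = 6199.0 s.
From T = 2π√(a³/μ): a = (μ T²/4π²)^(1/3) = (398600 × 6199.0² / 4π²)^(1/3) = 7294 km.
Altitude h = a − R = 7294 − 6378 = 916 km.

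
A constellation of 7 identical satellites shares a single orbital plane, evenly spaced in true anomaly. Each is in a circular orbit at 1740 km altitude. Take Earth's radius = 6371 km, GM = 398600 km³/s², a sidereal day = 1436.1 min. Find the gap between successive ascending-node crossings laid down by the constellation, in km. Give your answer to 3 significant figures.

482 km

Semi-major axis a = 6371 + 1740 = 8111 km. Period T = 2π√(a³/μ) = 2π√(8111³/398600) = 7269.8 s = 121.16 min.
Single-satellite node shift = (7269.8/86166) × 360° = 30.37°.
With 7 satellites evenly phased, successive equator crossings are 30.37/7 = 4.339° apart.
That is 4.339 × 111.2 = 482 km at the equator.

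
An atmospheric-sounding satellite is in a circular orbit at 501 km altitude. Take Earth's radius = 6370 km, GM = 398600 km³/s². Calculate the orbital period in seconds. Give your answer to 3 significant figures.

5670 seconds

Semi-major axis a = 6370 + 501 = 6871 km. Period T = 2π√(a³/μ) = 2π√(6871³/398600) = 5668.1 s = 94.47 min.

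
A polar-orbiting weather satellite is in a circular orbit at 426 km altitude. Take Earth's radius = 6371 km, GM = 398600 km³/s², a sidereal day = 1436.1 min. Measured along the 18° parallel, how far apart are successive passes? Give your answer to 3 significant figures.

Semi-major axis a = 6371 + 426 = 6797 km. Period T = 2π√(a³/μ) = 2π√(6797³/398600) = 5576.8 s = 92.95 min.
Node shift per orbit = (5576.8/86166) × 360° = 23.30°.
Equatorial spacing = 23.30 × 111.2 km/° = 2591 km.
At 18° latitude, spacing = 2591 × cos(18°) = 2464 km.

2460 km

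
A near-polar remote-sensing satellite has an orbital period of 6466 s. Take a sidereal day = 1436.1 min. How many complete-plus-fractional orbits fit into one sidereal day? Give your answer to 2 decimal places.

13.33

Orbits per sidereal day = 86166 / 6466.0 = 13.326.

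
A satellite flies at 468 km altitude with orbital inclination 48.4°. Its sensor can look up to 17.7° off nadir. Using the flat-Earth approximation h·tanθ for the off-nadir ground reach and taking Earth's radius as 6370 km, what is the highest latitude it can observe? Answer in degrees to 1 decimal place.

For a prograde orbit the ground track reaches latitude ±i = ±48.4°.
Sensor half-swath on the ground ≈ 468·tan(17.7°) = 149 km = 1.34° of latitude.
Maximum observable latitude ≈ 48.4 + 1.34 = 49.7°.

49.7°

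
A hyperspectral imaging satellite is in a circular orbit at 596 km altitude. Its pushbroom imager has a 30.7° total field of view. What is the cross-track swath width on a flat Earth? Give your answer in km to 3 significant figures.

327 km

Half-angle = 30.7°/2 = 15.35°.
Swath width ≈ 2h·tan(θ/2) = 2 × 596 × tan(15.35°) = 327.2 km.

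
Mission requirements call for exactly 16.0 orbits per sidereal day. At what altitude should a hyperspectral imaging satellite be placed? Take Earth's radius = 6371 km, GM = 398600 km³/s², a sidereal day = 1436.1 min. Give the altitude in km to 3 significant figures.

Required period T = 86166 / 16.0 = 5385.4 s.
From T = 2π√(a³/μ): a = (μ T²/4π²)^(1/3) = (398600 × 5385.4² / 4π²)^(1/3) = 6641 km.
Altitude h = a − R = 6641 − 6371 = 270 km.

270 km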